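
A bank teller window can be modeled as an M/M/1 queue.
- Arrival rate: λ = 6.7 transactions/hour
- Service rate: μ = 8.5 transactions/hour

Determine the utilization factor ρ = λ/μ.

Server utilization: ρ = λ/μ
ρ = 6.7/8.5 = 0.7882
The server is busy 78.82% of the time.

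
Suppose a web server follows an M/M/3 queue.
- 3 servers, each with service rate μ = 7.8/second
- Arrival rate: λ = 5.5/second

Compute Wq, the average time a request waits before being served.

Traffic intensity: ρ = λ/(cμ) = 5.5/(3×7.8) = 0.2350
Since ρ = 0.2350 < 1, system is stable.
Offered load a = λ/μ = cρ = 5.5/7.8 = 0.7051
P₀ = [ Σₙ₌₀^2 aⁿ/n! + a^3/(3!(1-ρ)) ]⁻¹
Σ = a^0/0! + a^1/1! + a^2/2! = 1.0000 + 0.7051 + 0.2486 = 1.9537
a^3/(3!(1-ρ)) = 0.35059/(6 × 0.76496) = 0.07639
P₀ = 1/(1.9537 + 0.07639) = 0.4926
Lq = P₀·a^3·ρ / (3!(1-ρ)²) = 0.4926 × 0.3506 × 0.2350 / (6 × 0.5852) = 0.01156
Wq = Lq/λ = 0.01156/5.5 = 0.002102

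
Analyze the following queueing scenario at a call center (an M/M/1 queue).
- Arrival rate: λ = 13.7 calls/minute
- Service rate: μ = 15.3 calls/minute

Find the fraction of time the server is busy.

Server utilization: ρ = λ/μ
ρ = 13.7/15.3 = 0.8954
The server is busy 89.54% of the time.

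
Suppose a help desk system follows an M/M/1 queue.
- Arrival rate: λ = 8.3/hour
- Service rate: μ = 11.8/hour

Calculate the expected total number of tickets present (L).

ρ = λ/μ = 8.3/11.8 = 0.7034
For M/M/1: L = λ/(μ-λ)
L = 8.3/(11.8-8.3) = 8.3/3.50
L = 2.3714 tickets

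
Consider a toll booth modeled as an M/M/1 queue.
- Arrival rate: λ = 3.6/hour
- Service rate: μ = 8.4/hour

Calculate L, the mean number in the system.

ρ = λ/μ = 3.6/8.4 = 0.4286
For M/M/1: L = λ/(μ-λ)
L = 3.6/(8.4-3.6) = 3.6/4.80
L = 0.7500 vehicles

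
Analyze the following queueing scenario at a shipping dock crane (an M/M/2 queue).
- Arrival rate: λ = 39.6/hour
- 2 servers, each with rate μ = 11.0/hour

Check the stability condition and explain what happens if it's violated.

Stability requires ρ = λ/(cμ) < 1
ρ = 39.6/(2 × 11.0) = 39.6/22.00 = 1.8000
Since 1.8000 ≥ 1, the system is UNSTABLE.
Need c > λ/μ = 39.6/11.0 = 3.60.
Minimum servers needed: c = 4.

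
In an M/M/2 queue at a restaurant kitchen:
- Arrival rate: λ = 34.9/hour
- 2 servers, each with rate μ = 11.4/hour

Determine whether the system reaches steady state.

Stability requires ρ = λ/(cμ) < 1
ρ = 34.9/(2 × 11.4) = 34.9/22.80 = 1.5307
Since 1.5307 ≥ 1, the system is UNSTABLE.
Need c > λ/μ = 34.9/11.4 = 3.06.
Minimum servers needed: c = 4.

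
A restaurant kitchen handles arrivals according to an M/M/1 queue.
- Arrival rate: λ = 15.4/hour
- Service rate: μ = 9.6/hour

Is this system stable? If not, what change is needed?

Stability requires ρ = λ/(cμ) < 1
ρ = 15.4/(1 × 9.6) = 15.4/9.60 = 1.6042
Since 1.6042 ≥ 1, the system is UNSTABLE.
Queue grows without bound. Need μ > λ = 15.4.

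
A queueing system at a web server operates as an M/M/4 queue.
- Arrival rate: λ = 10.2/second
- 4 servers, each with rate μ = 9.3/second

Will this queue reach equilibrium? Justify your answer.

Stability requires ρ = λ/(cμ) < 1
ρ = 10.2/(4 × 9.3) = 10.2/37.20 = 0.2742
Since 0.2742 < 1, the system is STABLE.
The servers are busy 27.42% of the time.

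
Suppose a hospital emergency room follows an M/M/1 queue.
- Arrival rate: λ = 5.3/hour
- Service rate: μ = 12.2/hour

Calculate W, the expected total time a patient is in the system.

First, compute utilization: ρ = λ/μ = 5.3/12.2 = 0.4344
For M/M/1: W = 1/(μ-λ)
W = 1/(12.2-5.3) = 1/6.90
W = 0.1449 hours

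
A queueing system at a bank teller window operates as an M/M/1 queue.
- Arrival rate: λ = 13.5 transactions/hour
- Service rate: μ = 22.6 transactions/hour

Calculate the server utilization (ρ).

Server utilization: ρ = λ/μ
ρ = 13.5/22.6 = 0.5973
The server is busy 59.73% of the time.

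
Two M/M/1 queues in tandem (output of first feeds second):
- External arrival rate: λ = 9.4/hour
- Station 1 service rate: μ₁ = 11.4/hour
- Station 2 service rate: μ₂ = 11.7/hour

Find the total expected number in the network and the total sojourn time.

By Jackson's theorem, each station behaves as independent M/M/1.
Station 1: ρ₁ = 9.4/11.4 = 0.8246, L₁ = ρ₁/(1-ρ₁) = λ/(μ₁-λ) = 9.4/2.00 = 4.7000
Station 2: ρ₂ = 9.4/11.7 = 0.8034, L₂ = ρ₂/(1-ρ₂) = λ/(μ₂-λ) = 9.4/2.30 = 4.0870
Total: L = L₁ + L₂ = 4.7000 + 4.0870 = 8.7870
W = L/λ = 8.7870/9.4 = 0.9348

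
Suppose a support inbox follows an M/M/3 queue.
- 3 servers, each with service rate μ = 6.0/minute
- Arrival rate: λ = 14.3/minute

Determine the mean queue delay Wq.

Traffic intensity: ρ = λ/(cμ) = 14.3/(3×6.0) = 0.7944
Since ρ = 0.7944 < 1, system is stable.
Offered load a = λ/μ = cρ = 14.3/6.0 = 2.3833
P₀ = [ Σₙ₌₀^2 aⁿ/n! + a^3/(3!(1-ρ)) ]⁻¹
Σ = a^0/0! + a^1/1! + a^2/2! = 1.00000 + 2.38333 + 2.84014 = 6.2235
a^3/(3!(1-ρ)) = 13.53800/(6 × 0.2055556) = 10.9768
P₀ = 1/(6.2235 + 10.9768) = 0.05814
Lq = P₀·a^3·ρ / (3!(1-ρ)²) = 0.058139 × 13.5380 × 0.79444 / (6 × 0.042253) = 2.4665
Wq = Lq/λ = 2.4665/14.3 = 0.1725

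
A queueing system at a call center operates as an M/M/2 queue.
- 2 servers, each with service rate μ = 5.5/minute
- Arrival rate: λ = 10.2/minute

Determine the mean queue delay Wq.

Traffic intensity: ρ = λ/(cμ) = 10.2/(2×5.5) = 0.9273
Since ρ = 0.9273 < 1, system is stable.
Offered load a = λ/μ = cρ = 10.2/5.5 = 1.8545
P₀ = [ Σₙ₌₀^1 aⁿ/n! + a^2/(2!(1-ρ)) ]⁻¹
Σ = a^0/0! + a^1/1! = 1.0000 + 1.8545 = 2.8545
a^2/(2!(1-ρ)) = 3.43934/(2 × 0.0727273) = 23.6455
P₀ = 1/(2.8545 + 23.6455) = 0.03774
Lq = P₀·a^2·ρ / (2!(1-ρ)²) = 0.0377358 × 3.43934 × 0.927273 / (2 × 0.00528926) = 11.3766
Wq = Lq/λ = 11.3766/10.2 = 1.1154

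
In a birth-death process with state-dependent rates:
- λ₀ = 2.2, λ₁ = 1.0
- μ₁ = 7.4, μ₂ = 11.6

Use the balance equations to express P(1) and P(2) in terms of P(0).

Balance equations:
State 0: λ₀P₀ = μ₁P₁ → P₁ = (λ₀/μ₁)P₀ = (2.2/7.4)P₀ = 0.2973P₀
State 1: P₂ = (λ₀λ₁)/(μ₁μ₂)P₀ = (2.2×1.0)/(7.4×11.6)P₀ = 0.02563P₀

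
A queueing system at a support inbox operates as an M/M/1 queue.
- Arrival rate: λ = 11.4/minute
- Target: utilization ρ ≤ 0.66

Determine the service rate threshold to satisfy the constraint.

ρ = λ/μ, so μ = λ/ρ
μ ≥ 11.4/0.66 = 17.2727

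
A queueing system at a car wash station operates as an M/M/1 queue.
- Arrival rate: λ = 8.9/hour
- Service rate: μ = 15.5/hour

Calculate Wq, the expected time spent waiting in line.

First, compute utilization: ρ = λ/μ = 8.9/15.5 = 0.5742
For M/M/1: Wq = λ/(μ(μ-λ))
Wq = 8.9/(15.5 × (15.5-8.9))
Wq = 8.9/(15.5 × 6.60)
Wq = 0.08700 hours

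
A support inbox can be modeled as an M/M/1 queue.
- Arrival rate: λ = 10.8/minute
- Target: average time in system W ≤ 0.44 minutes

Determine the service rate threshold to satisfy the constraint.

For M/M/1: W = 1/(μ-λ)
Need W ≤ 0.44, so 1/(μ-λ) ≤ 0.44
μ - λ ≥ 1/0.44 = 2.2727
μ ≥ 10.8 + 2.2727 = 13.0727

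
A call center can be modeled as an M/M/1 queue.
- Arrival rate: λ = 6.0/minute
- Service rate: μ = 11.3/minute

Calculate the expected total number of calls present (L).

ρ = λ/μ = 6.0/11.3 = 0.5310
For M/M/1: L = λ/(μ-λ)
L = 6.0/(11.3-6.0) = 6.0/5.30
L = 1.1321 calls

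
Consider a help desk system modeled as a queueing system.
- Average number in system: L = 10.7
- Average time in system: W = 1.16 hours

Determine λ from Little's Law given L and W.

Little's Law: L = λW, so λ = L/W
λ = 10.7/1.16 = 9.2241 tickets/hour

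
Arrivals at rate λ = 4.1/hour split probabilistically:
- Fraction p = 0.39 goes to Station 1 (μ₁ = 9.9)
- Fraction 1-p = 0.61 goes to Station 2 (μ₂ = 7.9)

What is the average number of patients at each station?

Effective rates: λ₁ = 4.1×0.39 = 1.599, λ₂ = 4.1×0.61 = 2.501
Station 1: ρ₁ = 1.599/9.9 = 0.1615, L₁ = ρ₁/(1-ρ₁) = 0.1615/(1-0.1615) = 0.1926
Station 2: ρ₂ = 2.501/7.9 = 0.31658, L₂ = ρ₂/(1-ρ₂) = 0.31658/(1-0.31658) = 0.4632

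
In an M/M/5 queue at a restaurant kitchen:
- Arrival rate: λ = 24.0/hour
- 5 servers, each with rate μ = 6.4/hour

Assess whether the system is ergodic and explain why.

Stability requires ρ = λ/(cμ) < 1
ρ = 24.0/(5 × 6.4) = 24.0/32.00 = 0.7500
Since 0.7500 < 1, the system is STABLE.
The servers are busy 75.00% of the time.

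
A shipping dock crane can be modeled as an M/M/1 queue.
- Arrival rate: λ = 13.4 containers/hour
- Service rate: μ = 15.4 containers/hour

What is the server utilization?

Server utilization: ρ = λ/μ
ρ = 13.4/15.4 = 0.8701
The server is busy 87.01% of the time.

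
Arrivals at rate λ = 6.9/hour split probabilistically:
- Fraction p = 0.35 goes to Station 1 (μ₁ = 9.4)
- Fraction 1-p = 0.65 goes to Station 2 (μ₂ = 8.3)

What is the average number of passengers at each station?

Effective rates: λ₁ = 6.9×0.35 = 2.415, λ₂ = 6.9×0.65 = 4.485
Station 1: ρ₁ = 2.415/9.4 = 0.2569, L₁ = ρ₁/(1-ρ₁) = 0.2569/(1-0.2569) = 0.3457
Station 2: ρ₂ = 4.485/8.3 = 0.54036, L₂ = ρ₂/(1-ρ₂) = 0.54036/(1-0.54036) = 1.1756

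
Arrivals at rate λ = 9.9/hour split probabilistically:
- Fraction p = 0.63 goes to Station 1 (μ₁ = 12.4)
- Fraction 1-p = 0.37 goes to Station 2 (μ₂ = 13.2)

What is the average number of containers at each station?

Effective rates: λ₁ = 9.9×0.63 = 6.237, λ₂ = 9.9×0.37 = 3.663
Station 1: ρ₁ = 6.237/12.4 = 0.50298, L₁ = ρ₁/(1-ρ₁) = 0.50298/(1-0.50298) = 1.0120
Station 2: ρ₂ = 3.663/13.2 = 0.2775, L₂ = ρ₂/(1-ρ₂) = 0.2775/(1-0.2775) = 0.3841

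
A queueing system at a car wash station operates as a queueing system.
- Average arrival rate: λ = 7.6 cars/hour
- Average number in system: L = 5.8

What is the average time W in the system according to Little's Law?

Little's Law: L = λW, so W = L/λ
W = 5.8/7.6 = 0.7632 hours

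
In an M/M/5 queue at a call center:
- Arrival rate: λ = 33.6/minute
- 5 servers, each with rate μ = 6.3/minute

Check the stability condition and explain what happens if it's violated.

Stability requires ρ = λ/(cμ) < 1
ρ = 33.6/(5 × 6.3) = 33.6/31.50 = 1.0667
Since 1.0667 ≥ 1, the system is UNSTABLE.
Need c > λ/μ = 33.6/6.3 = 5.33.
Minimum servers needed: c = 6.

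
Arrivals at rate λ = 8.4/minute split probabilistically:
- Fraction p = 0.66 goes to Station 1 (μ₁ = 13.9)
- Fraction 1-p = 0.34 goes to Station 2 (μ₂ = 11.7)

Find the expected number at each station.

Effective rates: λ₁ = 8.4×0.66 = 5.544, λ₂ = 8.4×0.34 = 2.856
Station 1: ρ₁ = 5.544/13.9 = 0.39885, L₁ = ρ₁/(1-ρ₁) = 0.39885/(1-0.39885) = 0.6635
Station 2: ρ₂ = 2.856/11.7 = 0.2441, L₂ = ρ₂/(1-ρ₂) = 0.2441/(1-0.2441) = 0.3229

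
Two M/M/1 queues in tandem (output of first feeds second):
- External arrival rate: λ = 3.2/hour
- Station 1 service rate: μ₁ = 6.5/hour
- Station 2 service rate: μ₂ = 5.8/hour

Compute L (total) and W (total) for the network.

By Jackson's theorem, each station behaves as independent M/M/1.
Station 1: ρ₁ = 3.2/6.5 = 0.4923, L₁ = ρ₁/(1-ρ₁) = λ/(μ₁-λ) = 3.2/3.30 = 0.969697
Station 2: ρ₂ = 3.2/5.8 = 0.5517, L₂ = ρ₂/(1-ρ₂) = λ/(μ₂-λ) = 3.2/2.60 = 1.23077
Total: L = L₁ + L₂ = 0.969697 + 1.23077 = 2.20047
W = L/λ = 2.20047/3.2 = 0.6876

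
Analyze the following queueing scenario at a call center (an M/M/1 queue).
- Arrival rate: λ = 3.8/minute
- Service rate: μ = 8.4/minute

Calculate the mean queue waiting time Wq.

First, compute utilization: ρ = λ/μ = 3.8/8.4 = 0.4524
For M/M/1: Wq = λ/(μ(μ-λ))
Wq = 3.8/(8.4 × (8.4-3.8))
Wq = 3.8/(8.4 × 4.60)
Wq = 0.09834 minutes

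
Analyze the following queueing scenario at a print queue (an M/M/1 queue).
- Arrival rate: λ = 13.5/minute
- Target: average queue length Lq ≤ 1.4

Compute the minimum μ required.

For M/M/1: Lq = λ²/(μ(μ-λ))
Need Lq ≤ 1.4, i.e. μ(μ-λ) ≥ λ²/1.4
μ² - 13.5μ - 182.25/1.4 ≥ 0  →  μ² - 13.5μ - 130.17857 ≥ 0
Quadratic formula (positive root): μ = [λ + √(λ² + 4×130.17857)]/2
Discriminant: 182.25 + 4×130.17857 = 702.9643, √702.9643 = 26.51347
μ ≥ (13.5 + 26.51347)/2 = 20.0067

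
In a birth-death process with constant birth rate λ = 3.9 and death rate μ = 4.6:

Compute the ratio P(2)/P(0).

For constant rates: P(n)/P(0) = (λ/μ)^n
P(2)/P(0) = (3.9/4.6)^2 = 0.8478^2 = 0.7188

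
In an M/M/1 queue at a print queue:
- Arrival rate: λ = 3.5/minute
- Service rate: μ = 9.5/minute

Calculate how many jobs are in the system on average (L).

ρ = λ/μ = 3.5/9.5 = 0.3684
For M/M/1: L = λ/(μ-λ)
L = 3.5/(9.5-3.5) = 3.5/6.00
L = 0.5833 jobs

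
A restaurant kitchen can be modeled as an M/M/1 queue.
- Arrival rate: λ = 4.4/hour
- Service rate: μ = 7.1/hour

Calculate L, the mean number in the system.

ρ = λ/μ = 4.4/7.1 = 0.6197
For M/M/1: L = λ/(μ-λ)
L = 4.4/(7.1-4.4) = 4.4/2.70
L = 1.6296 orders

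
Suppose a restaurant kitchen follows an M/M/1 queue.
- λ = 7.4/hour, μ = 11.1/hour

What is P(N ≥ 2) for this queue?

ρ = λ/μ = 7.4/11.1 = 0.66667
P(N ≥ n) = ρⁿ
P(N ≥ 2) = 0.66667^2
P(N ≥ 2) = 0.4444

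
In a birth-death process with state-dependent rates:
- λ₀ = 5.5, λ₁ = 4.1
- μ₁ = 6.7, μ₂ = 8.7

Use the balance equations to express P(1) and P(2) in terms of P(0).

Balance equations:
State 0: λ₀P₀ = μ₁P₁ → P₁ = (λ₀/μ₁)P₀ = (5.5/6.7)P₀ = 0.8209P₀
State 1: P₂ = (λ₀λ₁)/(μ₁μ₂)P₀ = (5.5×4.1)/(6.7×8.7)P₀ = 0.3869P₀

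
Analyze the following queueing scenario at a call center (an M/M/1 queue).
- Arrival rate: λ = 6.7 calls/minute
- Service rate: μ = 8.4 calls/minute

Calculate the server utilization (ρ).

Server utilization: ρ = λ/μ
ρ = 6.7/8.4 = 0.7976
The server is busy 79.76% of the time.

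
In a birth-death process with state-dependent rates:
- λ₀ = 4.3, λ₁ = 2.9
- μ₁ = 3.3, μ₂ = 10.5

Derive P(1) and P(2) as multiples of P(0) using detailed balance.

Balance equations:
State 0: λ₀P₀ = μ₁P₁ → P₁ = (λ₀/μ₁)P₀ = (4.3/3.3)P₀ = 1.3030P₀
State 1: P₂ = (λ₀λ₁)/(μ₁μ₂)P₀ = (4.3×2.9)/(3.3×10.5)P₀ = 0.3599P₀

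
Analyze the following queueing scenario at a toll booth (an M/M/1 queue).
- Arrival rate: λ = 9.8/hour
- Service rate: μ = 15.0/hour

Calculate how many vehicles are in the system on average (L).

ρ = λ/μ = 9.8/15.0 = 0.6533
For M/M/1: L = λ/(μ-λ)
L = 9.8/(15.0-9.8) = 9.8/5.20
L = 1.8846 vehicles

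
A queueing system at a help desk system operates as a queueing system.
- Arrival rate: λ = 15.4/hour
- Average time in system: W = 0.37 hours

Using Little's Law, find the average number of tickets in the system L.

Little's Law: L = λW
L = 15.4 × 0.37 = 5.6980 tickets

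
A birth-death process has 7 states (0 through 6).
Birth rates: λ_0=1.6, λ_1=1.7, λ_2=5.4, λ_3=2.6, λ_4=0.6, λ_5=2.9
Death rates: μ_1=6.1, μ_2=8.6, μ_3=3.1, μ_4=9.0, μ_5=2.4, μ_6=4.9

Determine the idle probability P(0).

Ratios P(n)/P(0) = (λ₀···λₙ₋₁)/(μ₁···μₙ):
P(1)/P(0) = (1.6)/(6.1) = 0.2623
P(2)/P(0) = (1.6×1.7)/(6.1×8.6) = 0.05185
P(3)/P(0) = (1.6×1.7×5.4)/(6.1×8.6×3.1) = 0.09032
P(4)/P(0) = (1.6×1.7×5.4×2.6)/(6.1×8.6×3.1×9.0) = 0.02609
P(5)/P(0) = (1.6×1.7×5.4×2.6×0.6)/(6.1×8.6×3.1×9.0×2.4) = 0.006523
P(6)/P(0) = (1.6×1.7×5.4×2.6×0.6×2.9)/(6.1×8.6×3.1×9.0×2.4×4.9) = 0.003861

Normalization: ∑ P(n) = 1
P(0) × (1.0000 + 0.2623 + 0.05185 + 0.09032 + 0.02609 + 0.006523 + 0.003861) = 1
P(0) × 1.4409 = 1
P(0) = 1/1.4409 = 0.6940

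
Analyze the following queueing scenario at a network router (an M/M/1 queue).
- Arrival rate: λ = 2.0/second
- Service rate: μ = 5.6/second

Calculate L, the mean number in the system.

ρ = λ/μ = 2.0/5.6 = 0.3571
For M/M/1: L = λ/(μ-λ)
L = 2.0/(5.6-2.0) = 2.0/3.60
L = 0.5556 packets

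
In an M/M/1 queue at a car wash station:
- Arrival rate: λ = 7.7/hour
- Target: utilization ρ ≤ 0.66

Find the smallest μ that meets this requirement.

ρ = λ/μ, so μ = λ/ρ
μ ≥ 7.7/0.66 = 11.6667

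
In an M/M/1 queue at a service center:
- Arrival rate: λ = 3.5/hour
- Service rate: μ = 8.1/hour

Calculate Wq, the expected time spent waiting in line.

First, compute utilization: ρ = λ/μ = 3.5/8.1 = 0.4321
For M/M/1: Wq = λ/(μ(μ-λ))
Wq = 3.5/(8.1 × (8.1-3.5))
Wq = 3.5/(8.1 × 4.60)
Wq = 0.09393 hours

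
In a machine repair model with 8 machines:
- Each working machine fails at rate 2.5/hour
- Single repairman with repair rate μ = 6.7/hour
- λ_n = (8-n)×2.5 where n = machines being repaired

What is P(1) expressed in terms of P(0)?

P(1)/P(0) = ∏_{i=0}^{1-1} λ_i/μ_{i+1}
= (8-0)×2.5/6.7
= 2.9851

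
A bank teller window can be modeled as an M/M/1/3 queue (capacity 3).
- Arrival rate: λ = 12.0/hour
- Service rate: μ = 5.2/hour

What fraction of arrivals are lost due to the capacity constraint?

ρ = λ/μ = 12.0/5.2 = 2.30769
P₀ = (1-ρ)/(1-ρ^(K+1)) = (1-2.30769)/(1-2.30769^4) = -1.3077/-27.3602 = 0.04780
P_K = P₀×ρ^K = 0.04780 × 2.30769^3 = 0.04780 × 12.2894 = 0.5874
Blocking probability = 58.74%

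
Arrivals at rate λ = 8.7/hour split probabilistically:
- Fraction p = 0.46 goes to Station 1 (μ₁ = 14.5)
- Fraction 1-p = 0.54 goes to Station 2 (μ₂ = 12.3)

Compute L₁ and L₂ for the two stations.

Effective rates: λ₁ = 8.7×0.46 = 4.002, λ₂ = 8.7×0.54 = 4.698
Station 1: ρ₁ = 4.002/14.5 = 0.2760, L₁ = ρ₁/(1-ρ₁) = 0.2760/(1-0.2760) = 0.3812
Station 2: ρ₂ = 4.698/12.3 = 0.38195, L₂ = ρ₂/(1-ρ₂) = 0.38195/(1-0.38195) = 0.6180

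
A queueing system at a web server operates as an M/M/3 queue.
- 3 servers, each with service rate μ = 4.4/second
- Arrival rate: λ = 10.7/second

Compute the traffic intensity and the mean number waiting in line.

Traffic intensity: ρ = λ/(cμ) = 10.7/(3×4.4) = 0.8106
Since ρ = 0.8106 < 1, system is stable.
Offered load a = λ/μ = cρ = 10.7/4.4 = 2.4318
P₀ = [ Σₙ₌₀^2 aⁿ/n! + a^3/(3!(1-ρ)) ]⁻¹
Σ = a^0/0! + a^1/1! + a^2/2! = 1.0000 + 2.4318 + 2.9569 = 6.3887
a^3/(3!(1-ρ)) = 14.3811/(6 × 0.189394) = 12.6554
P₀ = 1/(6.3887 + 12.6554) = 0.05251
Lq = P₀·a^3·ρ / (3!(1-ρ)²) = 0.05251 × 14.3811 × 0.8106 / (6 × 0.03587) = 2.8442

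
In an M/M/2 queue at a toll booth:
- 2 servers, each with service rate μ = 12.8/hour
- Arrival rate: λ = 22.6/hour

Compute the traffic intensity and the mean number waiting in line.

Traffic intensity: ρ = λ/(cμ) = 22.6/(2×12.8) = 0.8828
Since ρ = 0.8828 < 1, system is stable.
Offered load a = λ/μ = cρ = 22.6/12.8 = 1.7656
P₀ = [ Σₙ₌₀^1 aⁿ/n! + a^2/(2!(1-ρ)) ]⁻¹
Σ = a^0/0! + a^1/1! = 1.0000 + 1.7656 = 2.7656
a^2/(2!(1-ρ)) = 3.11743/(2 × 0.117188) = 13.3010
P₀ = 1/(2.7656 + 13.3010) = 0.06224
Lq = P₀·a^2·ρ / (2!(1-ρ)²) = 0.0622407 × 3.11743 × 0.882812 / (2 × 0.0137329) = 6.2366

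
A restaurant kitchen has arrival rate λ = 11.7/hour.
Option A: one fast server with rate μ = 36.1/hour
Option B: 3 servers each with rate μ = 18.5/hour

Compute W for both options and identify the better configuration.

Option A: single server μ = 36.1 (M/M/1)
  ρ_A = 11.7/36.1 = 0.3241
  W_A = 1/(μ-λ) = 1/(36.1-11.7) = 1/24.40 = 0.04098

Option B: 3 servers μ = 18.5 (M/M/3)
  ρ_B = λ/(cμ) = 11.7/(3×18.5) = 0.2108
  Offered load a = λ/μ = cρ = 11.7/18.5 = 0.6324
  P₀ = [ Σₙ₌₀^2 aⁿ/n! + a^3/(3!(1-ρ)) ]⁻¹
  Σ = a^0/0! + a^1/1! + a^2/2! = 1.0000 + 0.6324 + 0.2000 = 1.8324
  a^3/(3!(1-ρ)) = 0.25295/(6 × 0.78919) = 0.05342
  P₀ = 1/(1.8324 + 0.05342) = 0.5303
  Lq = P₀·a^3·ρ / (3!(1-ρ)²) = 0.53027 × 0.25295 × 0.21081 / (6 × 0.62282) = 0.007567
  Wq_B = Lq/λ = 0.0075669/11.7 = 0.0006467
  W_B = Wq_B + 1/μ = 0.0006467 + 0.05405 = 0.05470

Since W_A = 0.04098 < W_B = 0.05470, Option A (single fast server) has the shorter time in system.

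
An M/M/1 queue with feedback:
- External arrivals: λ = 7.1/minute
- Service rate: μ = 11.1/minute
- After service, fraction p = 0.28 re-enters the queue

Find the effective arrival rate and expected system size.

Effective arrival rate: λ_eff = λ/(1-p) = 7.1/(1-0.28) = 7.1/0.72 = 9.86111
ρ = λ_eff/μ = 9.86111/11.1 = 0.888388
L = ρ/(1-ρ) = 0.888388/(1-0.888388) = 7.9596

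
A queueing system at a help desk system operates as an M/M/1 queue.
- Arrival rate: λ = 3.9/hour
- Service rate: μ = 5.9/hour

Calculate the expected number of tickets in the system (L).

ρ = λ/μ = 3.9/5.9 = 0.6610
For M/M/1: L = λ/(μ-λ)
L = 3.9/(5.9-3.9) = 3.9/2.00
L = 1.9500 tickets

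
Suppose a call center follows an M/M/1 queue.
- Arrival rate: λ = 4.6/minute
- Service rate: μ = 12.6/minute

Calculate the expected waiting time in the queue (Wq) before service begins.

First, compute utilization: ρ = λ/μ = 4.6/12.6 = 0.3651
For M/M/1: Wq = λ/(μ(μ-λ))
Wq = 4.6/(12.6 × (12.6-4.6))
Wq = 4.6/(12.6 × 8.00)
Wq = 0.04563 minutes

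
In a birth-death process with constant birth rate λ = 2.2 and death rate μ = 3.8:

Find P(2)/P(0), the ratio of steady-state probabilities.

For constant rates: P(n)/P(0) = (λ/μ)^n
P(2)/P(0) = (2.2/3.8)^2 = 0.57895^2 = 0.3352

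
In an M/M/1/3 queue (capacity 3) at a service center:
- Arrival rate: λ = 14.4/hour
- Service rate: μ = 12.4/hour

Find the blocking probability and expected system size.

ρ = λ/μ = 14.4/12.4 = 1.16129
P₀ = (1-ρ)/(1-ρ^(K+1)) = (1-1.16129)/(1-1.16129^4) = -0.1613/-0.8187 = 0.1970
P_K = P₀×ρ^K = 0.1970 × 1.16129^3 = 0.1970 × 1.5661 = 0.3085
Blocking probability P_3 = 0.3085 (30.85%)
L = ρ[1 - (K+1)ρ^K + Kρ^(K+1)] / [(1-ρ)(1-ρ^(K+1))]
L = 1.16129 × (1 - 4×1.566109 + 3×1.818707) / ((1 - 1.16129) × (1 - 1.818707)) = 1.6857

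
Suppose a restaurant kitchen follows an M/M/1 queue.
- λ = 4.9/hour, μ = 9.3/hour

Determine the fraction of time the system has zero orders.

ρ = λ/μ = 4.9/9.3 = 0.5269
P(0) = 1 - ρ = 1 - 0.5269 = 0.4731
The server is idle 47.31% of the time.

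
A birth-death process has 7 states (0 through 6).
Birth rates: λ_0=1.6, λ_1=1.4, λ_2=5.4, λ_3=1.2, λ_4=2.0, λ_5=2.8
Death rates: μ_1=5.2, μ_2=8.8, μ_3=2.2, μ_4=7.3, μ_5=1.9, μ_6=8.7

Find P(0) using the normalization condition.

Ratios P(n)/P(0) = (λ₀···λₙ₋₁)/(μ₁···μₙ):
P(1)/P(0) = (1.6)/(5.2) = 0.30769
P(2)/P(0) = (1.6×1.4)/(5.2×8.8) = 0.048951
P(3)/P(0) = (1.6×1.4×5.4)/(5.2×8.8×2.2) = 0.12015
P(4)/P(0) = (1.6×1.4×5.4×1.2)/(5.2×8.8×2.2×7.3) = 0.019751
P(5)/P(0) = (1.6×1.4×5.4×1.2×2.0)/(5.2×8.8×2.2×7.3×1.9) = 0.020791
P(6)/P(0) = (1.6×1.4×5.4×1.2×2.0×2.8)/(5.2×8.8×2.2×7.3×1.9×8.7) = 0.0066912

Normalization: ∑ P(n) = 1
P(0) × (1.0000 + 0.30769 + 0.048951 + 0.12015 + 0.019751 + 0.020791 + 0.0066912) = 1
P(0) × 1.5240 = 1
P(0) = 1/1.5240 = 0.6562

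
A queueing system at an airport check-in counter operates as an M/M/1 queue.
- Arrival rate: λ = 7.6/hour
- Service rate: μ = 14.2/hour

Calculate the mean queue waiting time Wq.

First, compute utilization: ρ = λ/μ = 7.6/14.2 = 0.5352
For M/M/1: Wq = λ/(μ(μ-λ))
Wq = 7.6/(14.2 × (14.2-7.6))
Wq = 7.6/(14.2 × 6.60)
Wq = 0.08109 hours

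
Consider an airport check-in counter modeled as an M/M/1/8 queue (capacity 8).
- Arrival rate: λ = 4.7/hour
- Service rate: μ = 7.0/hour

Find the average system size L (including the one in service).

ρ = λ/μ = 4.7/7.0 = 0.67143
P₀ = (1-ρ)/(1-ρ^(K+1)) = (1-0.67143)/(1-0.67143^9) = 0.32857/0.97227 = 0.3379
P_K = P₀×ρ^K = 0.3379 × 0.67143^8 = 0.3379 × 0.04131 = 0.01396
L = ρ[1 - (K+1)ρ^K + Kρ^(K+1)] / [(1-ρ)(1-ρ^(K+1))]
L = 0.67143 × (1 - 9×0.041305 + 8×0.027734) / ((1 - 0.67143) × (1 - 0.027734)) = 1.7868 passengers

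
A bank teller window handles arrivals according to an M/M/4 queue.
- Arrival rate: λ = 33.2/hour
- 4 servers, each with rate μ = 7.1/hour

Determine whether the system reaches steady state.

Stability requires ρ = λ/(cμ) < 1
ρ = 33.2/(4 × 7.1) = 33.2/28.40 = 1.1690
Since 1.1690 ≥ 1, the system is UNSTABLE.
Need c > λ/μ = 33.2/7.1 = 4.68.
Minimum servers needed: c = 5.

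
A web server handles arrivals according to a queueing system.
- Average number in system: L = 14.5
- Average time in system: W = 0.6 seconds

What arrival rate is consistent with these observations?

Little's Law: L = λW, so λ = L/W
λ = 14.5/0.6 = 24.1667 requests/second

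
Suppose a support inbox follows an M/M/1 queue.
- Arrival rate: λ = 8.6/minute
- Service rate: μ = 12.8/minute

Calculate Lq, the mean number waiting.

ρ = λ/μ = 8.6/12.8 = 0.6719
For M/M/1: Lq = λ²/(μ(μ-λ))
Lq = 73.96/(12.8 × 4.20)
Lq = 1.3757 emails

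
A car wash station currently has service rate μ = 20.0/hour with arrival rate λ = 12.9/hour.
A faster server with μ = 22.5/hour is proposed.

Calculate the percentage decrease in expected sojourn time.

System 1: ρ₁ = 12.9/20.0 = 0.6450, W₁ = 1/(20.0-12.9) = 0.14085
System 2: ρ₂ = 12.9/22.5 = 0.5733, W₂ = 1/(22.5-12.9) = 0.10417
Improvement: (W₁-W₂)/W₁ = (0.14085-0.10417)/0.14085 = 26.04%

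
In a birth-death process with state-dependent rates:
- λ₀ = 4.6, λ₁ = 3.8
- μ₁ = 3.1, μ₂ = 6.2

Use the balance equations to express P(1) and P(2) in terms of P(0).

Balance equations:
State 0: λ₀P₀ = μ₁P₁ → P₁ = (λ₀/μ₁)P₀ = (4.6/3.1)P₀ = 1.4839P₀
State 1: P₂ = (λ₀λ₁)/(μ₁μ₂)P₀ = (4.6×3.8)/(3.1×6.2)P₀ = 0.9095P₀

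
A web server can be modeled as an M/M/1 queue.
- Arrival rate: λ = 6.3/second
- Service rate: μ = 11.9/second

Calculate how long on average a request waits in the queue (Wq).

First, compute utilization: ρ = λ/μ = 6.3/11.9 = 0.5294
For M/M/1: Wq = λ/(μ(μ-λ))
Wq = 6.3/(11.9 × (11.9-6.3))
Wq = 6.3/(11.9 × 5.60)
Wq = 0.09454 seconds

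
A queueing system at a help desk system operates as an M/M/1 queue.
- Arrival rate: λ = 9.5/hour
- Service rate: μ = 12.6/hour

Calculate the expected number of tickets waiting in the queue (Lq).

ρ = λ/μ = 9.5/12.6 = 0.7540
For M/M/1: Lq = λ²/(μ(μ-λ))
Lq = 90.25/(12.6 × 3.10)
Lq = 2.3105 tickets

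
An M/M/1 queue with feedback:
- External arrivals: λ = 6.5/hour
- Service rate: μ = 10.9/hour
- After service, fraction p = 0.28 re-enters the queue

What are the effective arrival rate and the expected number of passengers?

Effective arrival rate: λ_eff = λ/(1-p) = 6.5/(1-0.28) = 6.5/0.72 = 9.027778
ρ = λ_eff/μ = 9.027778/10.9 = 0.8282365
L = ρ/(1-ρ) = 0.8282365/(1-0.8282365) = 4.8220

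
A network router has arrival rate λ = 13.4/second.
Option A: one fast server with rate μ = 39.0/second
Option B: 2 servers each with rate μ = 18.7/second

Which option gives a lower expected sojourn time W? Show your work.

Option A: single server μ = 39.0 (M/M/1)
  ρ_A = 13.4/39.0 = 0.3436
  W_A = 1/(μ-λ) = 1/(39.0-13.4) = 1/25.60 = 0.03906

Option B: 2 servers μ = 18.7 (M/M/2)
  ρ_B = λ/(cμ) = 13.4/(2×18.7) = 0.3583
  Offered load a = λ/μ = cρ = 13.4/18.7 = 0.7166
  P₀ = [ Σₙ₌₀^1 aⁿ/n! + a^2/(2!(1-ρ)) ]⁻¹
  Σ = a^0/0! + a^1/1! = 1.0000 + 0.7166 = 1.7166
  a^2/(2!(1-ρ)) = 0.5135/(2 × 0.6417) = 0.4001
  P₀ = 1/(1.7166 + 0.4001) = 0.4724
  Lq = P₀·a^2·ρ / (2!(1-ρ)²) = 0.4724 × 0.5135 × 0.3583 / (2 × 0.4118) = 0.1055
  Wq_B = Lq/λ = 0.1055353/13.4 = 0.0078758
  W_B = Wq_B + 1/μ = 0.0078758 + 0.053476 = 0.06135

Since W_A = 0.03906 < W_B = 0.06135, Option A (single fast server) has the shorter time in system.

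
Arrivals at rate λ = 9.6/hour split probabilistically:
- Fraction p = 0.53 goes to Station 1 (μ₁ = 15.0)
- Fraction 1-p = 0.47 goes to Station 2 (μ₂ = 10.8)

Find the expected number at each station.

Effective rates: λ₁ = 9.6×0.53 = 5.088, λ₂ = 9.6×0.47 = 4.512
Station 1: ρ₁ = 5.088/15.0 = 0.3392, L₁ = ρ₁/(1-ρ₁) = 0.3392/(1-0.3392) = 0.5133
Station 2: ρ₂ = 4.512/10.8 = 0.4178, L₂ = ρ₂/(1-ρ₂) = 0.4178/(1-0.4178) = 0.7176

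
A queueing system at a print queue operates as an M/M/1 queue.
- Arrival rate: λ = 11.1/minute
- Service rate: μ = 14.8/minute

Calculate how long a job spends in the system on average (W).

First, compute utilization: ρ = λ/μ = 11.1/14.8 = 0.7500
For M/M/1: W = 1/(μ-λ)
W = 1/(14.8-11.1) = 1/3.70
W = 0.2703 minutes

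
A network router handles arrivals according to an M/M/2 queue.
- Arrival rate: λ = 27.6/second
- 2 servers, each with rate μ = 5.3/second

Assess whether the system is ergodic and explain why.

Stability requires ρ = λ/(cμ) < 1
ρ = 27.6/(2 × 5.3) = 27.6/10.60 = 2.6038
Since 2.6038 ≥ 1, the system is UNSTABLE.
Need c > λ/μ = 27.6/5.3 = 5.21.
Minimum servers needed: c = 6.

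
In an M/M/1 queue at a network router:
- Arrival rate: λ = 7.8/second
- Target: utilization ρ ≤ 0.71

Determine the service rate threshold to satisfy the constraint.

ρ = λ/μ, so μ = λ/ρ
μ ≥ 7.8/0.71 = 10.9859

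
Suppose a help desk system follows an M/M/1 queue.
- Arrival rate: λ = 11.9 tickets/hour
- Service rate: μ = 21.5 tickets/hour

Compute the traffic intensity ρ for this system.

Server utilization: ρ = λ/μ
ρ = 11.9/21.5 = 0.5535
The server is busy 55.35% of the time.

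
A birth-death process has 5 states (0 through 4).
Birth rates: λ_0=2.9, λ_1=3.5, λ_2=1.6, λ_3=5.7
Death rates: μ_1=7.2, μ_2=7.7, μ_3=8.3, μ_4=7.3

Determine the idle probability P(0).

Ratios P(n)/P(0) = (λ₀···λₙ₋₁)/(μ₁···μₙ):
P(1)/P(0) = (2.9)/(7.2) = 0.4028
P(2)/P(0) = (2.9×3.5)/(7.2×7.7) = 0.1831
P(3)/P(0) = (2.9×3.5×1.6)/(7.2×7.7×8.3) = 0.03529
P(4)/P(0) = (2.9×3.5×1.6×5.7)/(7.2×7.7×8.3×7.3) = 0.02756

Normalization: ∑ P(n) = 1
P(0) × (1.0000 + 0.4028 + 0.1831 + 0.03529 + 0.02756) = 1
P(0) × 1.6487 = 1
P(0) = 1/1.6487 = 0.6065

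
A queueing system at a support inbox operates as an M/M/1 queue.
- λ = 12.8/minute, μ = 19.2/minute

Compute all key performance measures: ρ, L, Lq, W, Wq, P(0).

Step 1: ρ = λ/μ = 12.8/19.2 = 0.6667
Step 2: L = λ/(μ-λ) = 12.8/6.40 = 2.0000
Step 3: Lq = λ²/(μ(μ-λ)) = 163.84/(19.2×6.40) = 1.3333
Step 4: W = 1/(μ-λ) = 1/6.40 = 0.15625
Step 5: Wq = λ/(μ(μ-λ)) = 12.8/(19.2×6.40) = 0.1042
Step 6: P(0) = 1-ρ = 0.3333
Verify: L = λW = 12.8×0.15625 = 2.0000 ✔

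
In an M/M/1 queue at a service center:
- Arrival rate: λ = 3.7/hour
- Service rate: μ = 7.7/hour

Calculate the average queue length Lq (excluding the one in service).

ρ = λ/μ = 3.7/7.7 = 0.4805
For M/M/1: Lq = λ²/(μ(μ-λ))
Lq = 13.69/(7.7 × 4.00)
Lq = 0.4445 customers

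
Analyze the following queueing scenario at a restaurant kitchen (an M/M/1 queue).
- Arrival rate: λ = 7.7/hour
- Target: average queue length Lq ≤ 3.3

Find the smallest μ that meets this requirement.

For M/M/1: Lq = λ²/(μ(μ-λ))
Need Lq ≤ 3.3, i.e. μ(μ-λ) ≥ λ²/3.3
μ² - 7.7μ - 59.29/3.3 ≥ 0  →  μ² - 7.7μ - 17.96667 ≥ 0
Quadratic formula (positive root): μ = [λ + √(λ² + 4×17.96667)]/2
Discriminant: 59.29 + 4×17.96667 = 131.1567, √131.1567 = 11.4524
μ ≥ (7.7 + 11.4524)/2 = 9.5762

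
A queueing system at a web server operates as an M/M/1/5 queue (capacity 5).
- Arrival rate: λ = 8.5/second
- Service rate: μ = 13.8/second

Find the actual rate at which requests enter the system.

ρ = λ/μ = 8.5/13.8 = 0.61594
P₀ = (1-ρ)/(1-ρ^(K+1)) = (1-0.61594)/(1-0.61594^6) = 0.38406/0.94540 = 0.4062
P_K = P₀×ρ^K = 0.4062 × 0.61594^5 = 0.4062 × 0.08865 = 0.03601
λ_eff = λ(1-P_K) = 8.5 × (1 - 0.03601) = 8.5 × 0.96399 = 8.1939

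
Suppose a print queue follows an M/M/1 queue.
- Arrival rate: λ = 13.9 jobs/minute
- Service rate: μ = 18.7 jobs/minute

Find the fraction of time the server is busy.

Server utilization: ρ = λ/μ
ρ = 13.9/18.7 = 0.7433
The server is busy 74.33% of the time.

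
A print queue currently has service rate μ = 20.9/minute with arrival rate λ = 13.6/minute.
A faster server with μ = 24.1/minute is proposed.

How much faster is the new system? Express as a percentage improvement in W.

System 1: ρ₁ = 13.6/20.9 = 0.6507, W₁ = 1/(20.9-13.6) = 0.1370
System 2: ρ₂ = 13.6/24.1 = 0.5643, W₂ = 1/(24.1-13.6) = 0.09524
Improvement: (W₁-W₂)/W₁ = (0.1370-0.09524)/0.1370 = 30.48%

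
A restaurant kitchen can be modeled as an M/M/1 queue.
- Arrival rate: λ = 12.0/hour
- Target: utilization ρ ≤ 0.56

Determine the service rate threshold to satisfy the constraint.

ρ = λ/μ, so μ = λ/ρ
μ ≥ 12.0/0.56 = 21.4286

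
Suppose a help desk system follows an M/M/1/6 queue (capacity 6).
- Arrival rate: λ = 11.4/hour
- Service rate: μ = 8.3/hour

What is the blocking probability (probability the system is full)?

ρ = λ/μ = 11.4/8.3 = 1.37349
P₀ = (1-ρ)/(1-ρ^(K+1)) = (1-1.37349)/(1-1.37349^7) = -0.3735/-8.2210 = 0.04543
P_K = P₀×ρ^K = 0.04543 × 1.37349^6 = 0.04543 × 6.7136 = 0.3050
Blocking probability = 30.50%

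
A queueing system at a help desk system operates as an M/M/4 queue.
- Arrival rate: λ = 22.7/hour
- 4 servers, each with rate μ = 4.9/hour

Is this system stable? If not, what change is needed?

Stability requires ρ = λ/(cμ) < 1
ρ = 22.7/(4 × 4.9) = 22.7/19.60 = 1.1582
Since 1.1582 ≥ 1, the system is UNSTABLE.
Need c > λ/μ = 22.7/4.9 = 4.63.
Minimum servers needed: c = 5.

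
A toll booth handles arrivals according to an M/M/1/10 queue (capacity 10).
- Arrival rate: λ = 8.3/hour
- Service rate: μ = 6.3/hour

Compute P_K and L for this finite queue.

ρ = λ/μ = 8.3/6.3 = 1.31746
P₀ = (1-ρ)/(1-ρ^(K+1)) = (1-1.31746)/(1-1.31746^11) = -0.3175/-19.7545 = 0.01607
P_K = P₀×ρ^K = 0.01607 × 1.31746^10 = 0.01607 × 15.7534 = 0.2532
Blocking probability P_10 = 0.2532 (25.32%)
L = ρ[1 - (K+1)ρ^K + Kρ^(K+1)] / [(1-ρ)(1-ρ^(K+1))]
L = 1.31746 × (1 - 11×15.75340 + 10×20.75448) / ((1 - 1.31746) × (1 - 20.75448)) = 7.4068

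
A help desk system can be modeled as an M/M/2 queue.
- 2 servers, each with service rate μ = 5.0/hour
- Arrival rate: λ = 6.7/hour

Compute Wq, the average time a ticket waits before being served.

Traffic intensity: ρ = λ/(cμ) = 6.7/(2×5.0) = 0.6700
Since ρ = 0.6700 < 1, system is stable.
Offered load a = λ/μ = cρ = 6.7/5.0 = 1.3400
P₀ = [ Σₙ₌₀^1 aⁿ/n! + a^2/(2!(1-ρ)) ]⁻¹
Σ = a^0/0! + a^1/1! = 1.0000 + 1.3400 = 2.3400
a^2/(2!(1-ρ)) = 1.7956/(2 × 0.3300) = 2.7206
P₀ = 1/(2.3400 + 2.7206) = 0.1976
Lq = P₀·a^2·ρ / (2!(1-ρ)²) = 0.1976 × 1.7956 × 0.6700 / (2 × 0.1089) = 1.0915
Wq = Lq/λ = 1.0915/6.7 = 0.1629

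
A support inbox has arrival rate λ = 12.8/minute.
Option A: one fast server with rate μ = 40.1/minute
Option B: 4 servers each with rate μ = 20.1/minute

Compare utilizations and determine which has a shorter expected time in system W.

Option A: single server μ = 40.1 (M/M/1)
  ρ_A = 12.8/40.1 = 0.3192
  W_A = 1/(μ-λ) = 1/(40.1-12.8) = 1/27.30 = 0.03663

Option B: 4 servers μ = 20.1 (M/M/4)
  ρ_B = λ/(cμ) = 12.8/(4×20.1) = 0.1592
  Offered load a = λ/μ = cρ = 12.8/20.1 = 0.6368
  P₀ = [ Σₙ₌₀^3 aⁿ/n! + a^4/(4!(1-ρ)) ]⁻¹
  Σ = a^0/0! + a^1/1! + a^2/2! + a^3/3! = 1.0000 + 0.6368 + 0.2028 + 0.04304 = 1.8826
  a^4/(4!(1-ρ)) = 0.16446/(24 × 0.84080) = 0.008150
  P₀ = 1/(1.8826 + 0.008150) = 0.5289
  Lq = P₀·a^4·ρ / (4!(1-ρ)²) = 0.528884 × 0.164458 × 0.159204 / (24 × 0.706938) = 0.0008162
  Wq_B = Lq/λ = 0.0008161636/12.8 = 0.00006376278
  W_B = Wq_B + 1/μ = 0.00006376278 + 0.04975124 = 0.04982

Since W_A = 0.03663 < W_B = 0.04982, Option A (single fast server) has the shorter time in system.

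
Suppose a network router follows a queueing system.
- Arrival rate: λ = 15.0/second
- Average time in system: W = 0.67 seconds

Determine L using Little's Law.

Little's Law: L = λW
L = 15.0 × 0.67 = 10.0500 packets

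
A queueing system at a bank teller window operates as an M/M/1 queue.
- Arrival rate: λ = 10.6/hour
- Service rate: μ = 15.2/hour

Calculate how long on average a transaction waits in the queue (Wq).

First, compute utilization: ρ = λ/μ = 10.6/15.2 = 0.6974
For M/M/1: Wq = λ/(μ(μ-λ))
Wq = 10.6/(15.2 × (15.2-10.6))
Wq = 10.6/(15.2 × 4.60)
Wq = 0.1516 hours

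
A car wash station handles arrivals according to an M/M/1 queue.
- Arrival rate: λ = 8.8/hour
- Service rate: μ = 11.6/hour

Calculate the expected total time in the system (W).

First, compute utilization: ρ = λ/μ = 8.8/11.6 = 0.7586
For M/M/1: W = 1/(μ-λ)
W = 1/(11.6-8.8) = 1/2.80
W = 0.3571 hours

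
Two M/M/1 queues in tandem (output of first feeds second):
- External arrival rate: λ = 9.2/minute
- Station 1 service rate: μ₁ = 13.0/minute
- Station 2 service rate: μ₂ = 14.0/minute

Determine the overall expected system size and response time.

By Jackson's theorem, each station behaves as independent M/M/1.
Station 1: ρ₁ = 9.2/13.0 = 0.7077, L₁ = ρ₁/(1-ρ₁) = λ/(μ₁-λ) = 9.2/3.80 = 2.42105
Station 2: ρ₂ = 9.2/14.0 = 0.6571, L₂ = ρ₂/(1-ρ₂) = λ/(μ₂-λ) = 9.2/4.80 = 1.91667
Total: L = L₁ + L₂ = 2.42105 + 1.91667 = 4.3377
W = L/λ = 4.3377/9.2 = 0.4715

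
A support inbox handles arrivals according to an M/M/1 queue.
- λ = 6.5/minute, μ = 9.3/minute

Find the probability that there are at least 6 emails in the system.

ρ = λ/μ = 6.5/9.3 = 0.69892
P(N ≥ n) = ρⁿ
P(N ≥ 6) = 0.69892^6
P(N ≥ 6) = 0.1166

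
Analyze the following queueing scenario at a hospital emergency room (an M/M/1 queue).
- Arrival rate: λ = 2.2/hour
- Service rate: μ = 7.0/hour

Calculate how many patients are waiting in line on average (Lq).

ρ = λ/μ = 2.2/7.0 = 0.3143
For M/M/1: Lq = λ²/(μ(μ-λ))
Lq = 4.84/(7.0 × 4.80)
Lq = 0.1440 patients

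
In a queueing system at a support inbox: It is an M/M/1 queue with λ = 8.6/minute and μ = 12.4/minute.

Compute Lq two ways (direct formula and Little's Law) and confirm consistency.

Method 1 (direct): Lq = λ²/(μ(μ-λ)) = 73.96/(12.4 × 3.80) = 1.5696

Method 2 (Little's Law):
W = 1/(μ-λ) = 1/3.80 = 0.263158
Wq = W - 1/μ = 0.263158 - 0.0806452 = 0.18251
Lq = λWq = 8.6 × 0.18251 = 1.5696 ✔ (matches Method 1)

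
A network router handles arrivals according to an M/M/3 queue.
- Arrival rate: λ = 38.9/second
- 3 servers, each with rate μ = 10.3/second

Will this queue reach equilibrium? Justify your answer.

Stability requires ρ = λ/(cμ) < 1
ρ = 38.9/(3 × 10.3) = 38.9/30.90 = 1.2589
Since 1.2589 ≥ 1, the system is UNSTABLE.
Need c > λ/μ = 38.9/10.3 = 3.78.
Minimum servers needed: c = 4.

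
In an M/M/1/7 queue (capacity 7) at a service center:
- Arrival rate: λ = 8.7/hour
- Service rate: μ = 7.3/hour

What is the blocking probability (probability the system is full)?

ρ = λ/μ = 8.7/7.3 = 1.1918
P₀ = (1-ρ)/(1-ρ^(K+1)) = (1-1.1918)/(1-1.1918^8) = -0.1918/-3.0703 = 0.06247
P_K = P₀×ρ^K = 0.0624693 × 1.1918^7 = 0.0624693 × 3.41526 = 0.2133
Blocking probability = 21.33%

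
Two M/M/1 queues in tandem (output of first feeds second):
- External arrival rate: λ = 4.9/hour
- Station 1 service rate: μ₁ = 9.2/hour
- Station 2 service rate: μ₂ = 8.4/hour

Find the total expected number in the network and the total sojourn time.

By Jackson's theorem, each station behaves as independent M/M/1.
Station 1: ρ₁ = 4.9/9.2 = 0.5326, L₁ = ρ₁/(1-ρ₁) = λ/(μ₁-λ) = 4.9/4.30 = 1.1395
Station 2: ρ₂ = 4.9/8.4 = 0.5833, L₂ = ρ₂/(1-ρ₂) = λ/(μ₂-λ) = 4.9/3.50 = 1.4000
Total: L = L₁ + L₂ = 1.1395 + 1.4000 = 2.5395
W = L/λ = 2.5395/4.9 = 0.5183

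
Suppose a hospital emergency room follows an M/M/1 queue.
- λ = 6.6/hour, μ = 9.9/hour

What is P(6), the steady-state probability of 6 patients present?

ρ = λ/μ = 6.6/9.9 = 0.66667
P(n) = (1-ρ)ρⁿ
P(6) = (1-0.66667) × 0.66667^6
P(6) = 0.3333 × 0.08779
P(6) = 0.02926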